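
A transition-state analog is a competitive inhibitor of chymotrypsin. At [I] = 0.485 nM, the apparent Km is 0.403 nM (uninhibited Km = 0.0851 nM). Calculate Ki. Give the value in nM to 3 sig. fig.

Competitive: Km,app = α·Km with α = 1 + [I]/Ki.
α = Km,app/Km = 0.403/0.0851 = 4.736.
Ki = [I]/(α − 1) = 0.485/3.736 = 0.130 nM.

0.130 nM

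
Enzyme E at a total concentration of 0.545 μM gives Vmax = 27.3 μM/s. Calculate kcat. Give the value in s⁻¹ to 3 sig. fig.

kcat = Vmax/[E]total = 27.3 μM/s / 0.545 μM = 50.1 s⁻¹.

50.1 s⁻¹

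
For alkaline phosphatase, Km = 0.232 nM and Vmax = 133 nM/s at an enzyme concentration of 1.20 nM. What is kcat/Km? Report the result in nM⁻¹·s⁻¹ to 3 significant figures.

kcat = Vmax/[E]total = 133/1.20 = 111 s⁻¹.
kcat/Km = 111/0.232 = 478 nM⁻¹·s⁻¹.

478 nM⁻¹·s⁻¹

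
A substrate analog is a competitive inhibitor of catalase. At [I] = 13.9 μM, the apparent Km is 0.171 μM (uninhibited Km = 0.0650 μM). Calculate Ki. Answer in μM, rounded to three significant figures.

Competitive: Km,app = α·Km with α = 1 + [I]/Ki.
α = Km,app/Km = 0.171/0.0650 = 2.631.
Ki = [I]/(α − 1) = 13.9/1.631 = 8.52 μM.

8.52 μM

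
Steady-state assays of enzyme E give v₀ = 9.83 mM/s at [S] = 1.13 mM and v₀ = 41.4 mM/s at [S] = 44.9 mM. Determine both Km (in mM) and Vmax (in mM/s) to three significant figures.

From v = Vmax[S]/(Km+[S]), each point gives Vmax = v(Km+[S])/[S].
Equating: 9.83(Km+1.13)/1.13 = 41.4(Km+44.9)/44.9.
8.699·Km + 9.83 = 0.9220·Km + 41.4, so (8.699 − 0.9220)·Km = 41.4 − 9.83.
Km = 31.57/7.777 = 4.06 mM; then Vmax = 9.83(4.06+1.13)/1.13 = 45.1 mM/s.

Km = 4.06 mM; Vmax = 45.1 mM/s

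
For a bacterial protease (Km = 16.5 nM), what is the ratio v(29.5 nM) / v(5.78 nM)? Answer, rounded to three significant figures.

2.47

Since Vmax cancels, v₂/v₁ = [S]₂(Km+[S]₁) / [S]₁(Km+[S]₂).
= 29.5×(16.5+5.78) / (5.78×(16.5+29.5)) = 657.3/265.9 = 2.47.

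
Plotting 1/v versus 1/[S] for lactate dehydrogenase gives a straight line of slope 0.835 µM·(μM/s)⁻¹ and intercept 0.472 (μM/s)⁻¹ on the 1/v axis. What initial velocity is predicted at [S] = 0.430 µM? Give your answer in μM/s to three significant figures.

0.414 μM/s

The y-intercept is 1/Vmax, so Vmax = 1/0.472 = 2.12 μM/s.
The slope is Km/Vmax, so Km = 0.835 × 2.12 = 1.77 µM.
Then v = 2.12 × 0.430/(1.77 + 0.430) = 0.414 μM/s.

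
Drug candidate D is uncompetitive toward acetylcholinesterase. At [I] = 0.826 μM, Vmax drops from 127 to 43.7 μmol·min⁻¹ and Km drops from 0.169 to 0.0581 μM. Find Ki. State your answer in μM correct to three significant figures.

0.433 μM

Uncompetitive: Vmax,app = Vmax/α (and Km,app = Km/α) with α = 1 + [I]/Ki.
α = Vmax/Vmax,app = 127/43.7 = 2.906.
Since α = 1 + [I]/Ki, [I]/Ki = 2.906 − 1 = 1.906 and Ki = 0.826/1.906 = 0.433 μM.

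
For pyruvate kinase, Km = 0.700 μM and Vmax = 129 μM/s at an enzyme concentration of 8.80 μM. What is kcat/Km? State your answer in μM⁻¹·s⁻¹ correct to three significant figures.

20.9 μM⁻¹·s⁻¹

kcat = Vmax/[E]total = 129/8.80 = 14.7 s⁻¹.
kcat/Km = 14.7/0.700 = 20.9 μM⁻¹·s⁻¹.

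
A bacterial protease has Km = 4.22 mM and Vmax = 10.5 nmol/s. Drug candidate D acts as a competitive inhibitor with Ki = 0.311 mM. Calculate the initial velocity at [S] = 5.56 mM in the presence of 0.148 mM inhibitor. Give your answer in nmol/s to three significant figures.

4.95 nmol/s

α = 1 + [I]/Ki = 1 + 0.148/0.311 = 1.476.
For a competitive inhibitor, Vmax is unchanged and the apparent Km becomes α·Km: Km,app = 6.23 mM, Vmax,app = 10.5 nmol/s.
v = Vmax,app·[S]/(Km,app + [S]) = 10.5 × 5.56/(6.23 + 5.56) = 4.95 nmol/s.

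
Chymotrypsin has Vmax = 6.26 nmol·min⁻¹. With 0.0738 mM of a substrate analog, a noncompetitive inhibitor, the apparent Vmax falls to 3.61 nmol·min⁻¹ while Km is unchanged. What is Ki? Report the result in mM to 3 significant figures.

0.101 mM

Noncompetitive: Vmax,app = Vmax/α with α = 1 + [I]/Ki.
α = Vmax/Vmax,app = 6.26/3.61 = 1.734.
Ki = [I]/(α − 1) = 0.0738/0.7341 = 0.101 mM.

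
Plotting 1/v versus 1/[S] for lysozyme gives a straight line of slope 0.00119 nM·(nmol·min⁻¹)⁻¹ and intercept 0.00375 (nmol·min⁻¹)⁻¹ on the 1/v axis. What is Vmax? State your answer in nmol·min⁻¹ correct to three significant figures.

The y-intercept of a Lineweaver–Burk plot equals 1/Vmax, so Vmax = 1/0.00375 = 267 nmol·min⁻¹.

267 nmol·min⁻¹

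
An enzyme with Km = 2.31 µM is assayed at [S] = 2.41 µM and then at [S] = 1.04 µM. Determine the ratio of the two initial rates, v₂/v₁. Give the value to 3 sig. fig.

The fractional saturations are [S]/(Km+[S]) = 2.41/4.720 = 0.5106 and 1.04/3.350 = 0.3104.
v₂/v₁ is just their ratio: 0.3104/0.5106 = 0.608.

0.608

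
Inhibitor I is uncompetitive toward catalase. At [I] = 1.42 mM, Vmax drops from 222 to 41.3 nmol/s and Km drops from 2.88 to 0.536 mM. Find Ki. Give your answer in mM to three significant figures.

Uncompetitive: Vmax,app = Vmax/α (and Km,app = Km/α) with α = 1 + [I]/Ki.
α = Vmax/Vmax,app = 222/41.3 = 5.375.
Since α = 1 + [I]/Ki, [I]/Ki = 5.375 − 1 = 4.375 and Ki = 1.42/4.375 = 0.325 mM.

0.325 mM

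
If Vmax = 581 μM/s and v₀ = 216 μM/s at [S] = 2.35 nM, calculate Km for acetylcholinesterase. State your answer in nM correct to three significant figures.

From v = Vmax[S]/(Km+[S]), Km = [S](Vmax − v)/v.
Km = 2.35 × (581 − 216) / 216 = 857.8/216 = 3.97 nM.

3.97 nM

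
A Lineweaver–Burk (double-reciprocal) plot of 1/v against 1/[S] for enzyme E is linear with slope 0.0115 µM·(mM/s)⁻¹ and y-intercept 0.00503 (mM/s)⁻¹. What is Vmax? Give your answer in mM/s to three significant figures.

199 mM/s

The y-intercept of a Lineweaver–Burk plot equals 1/Vmax, so Vmax = 1/0.00503 = 199 mM/s.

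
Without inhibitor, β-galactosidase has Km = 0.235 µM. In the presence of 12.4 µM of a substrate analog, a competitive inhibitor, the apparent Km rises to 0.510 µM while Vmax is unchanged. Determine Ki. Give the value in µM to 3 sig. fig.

10.6 µM

Competitive: Km,app = α·Km with α = 1 + [I]/Ki.
α = Km,app/Km = 0.510/0.235 = 2.170.
Ki = [I]/(α − 1) = 12.4/1.170 = 10.6 µM.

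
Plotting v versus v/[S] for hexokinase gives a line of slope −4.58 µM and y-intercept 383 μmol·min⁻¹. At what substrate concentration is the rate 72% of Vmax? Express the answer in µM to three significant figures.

The Eadie–Hofstee slope gives Km = 4.58 µM (slope = −Km).
v/Vmax = [S]/(Km+[S]) = 0.72 ⇒ [S] = Km·0.72/(1−0.72) = 4.58 × 2.571 = 11.8 µM.

11.8 µM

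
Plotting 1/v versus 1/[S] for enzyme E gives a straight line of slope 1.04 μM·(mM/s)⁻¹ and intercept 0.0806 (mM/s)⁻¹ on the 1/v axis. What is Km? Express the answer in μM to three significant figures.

12.9 μM

y-intercept = 1/Vmax ⇒ Vmax = 12.4 mM/s; slope = Km/Vmax ⇒ Km = slope × Vmax.
Km = 1.04 × 12.4 = 12.9 μM.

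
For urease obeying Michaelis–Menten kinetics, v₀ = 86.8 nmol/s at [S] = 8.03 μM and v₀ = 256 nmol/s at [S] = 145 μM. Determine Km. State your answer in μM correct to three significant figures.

18.7 μM

In reciprocal form, 1/v = (Km/Vmax)·(1/[S]) + 1/Vmax. The two points give (1/[S], 1/v) = (0.1245, 0.01152) and (0.006897, 0.003906).
Slope = (0.01152 − 0.003906)/(0.1245 − 0.006897) = 0.06473; intercept = 0.01152 − 0.06473×0.1245 = 0.003460.
Vmax = 1/intercept = 289 nmol/s; Km = slope × Vmax = 0.06473 × 289 = 18.7 μM.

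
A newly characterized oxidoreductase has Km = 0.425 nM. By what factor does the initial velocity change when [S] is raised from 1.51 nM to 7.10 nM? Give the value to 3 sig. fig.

1.21

The fractional saturations are [S]/(Km+[S]) = 1.51/1.935 = 0.7804 and 7.10/7.525 = 0.9435.
v₂/v₁ is just their ratio: 0.9435/0.7804 = 1.21.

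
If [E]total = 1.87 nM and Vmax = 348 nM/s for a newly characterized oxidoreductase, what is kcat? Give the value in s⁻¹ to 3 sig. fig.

186 s⁻¹

kcat = Vmax/[E]total = 348 nM/s / 1.87 nM = 186 s⁻¹.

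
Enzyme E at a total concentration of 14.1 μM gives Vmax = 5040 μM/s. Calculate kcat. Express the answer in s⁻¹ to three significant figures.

357 s⁻¹

kcat = Vmax/[E]total = 5040 μM/s / 14.1 μM = 357 s⁻¹.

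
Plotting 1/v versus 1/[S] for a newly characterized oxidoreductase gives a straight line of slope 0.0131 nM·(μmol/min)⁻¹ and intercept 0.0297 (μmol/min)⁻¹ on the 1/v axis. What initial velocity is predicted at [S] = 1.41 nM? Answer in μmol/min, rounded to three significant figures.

25.6 μmol/min

The y-intercept is 1/Vmax, so Vmax = 1/0.0297 = 33.7 μmol/min.
The slope is Km/Vmax, so Km = 0.0131 × 33.7 = 0.441 nM.
Then v = 33.7 × 1.41/(0.441 + 1.41) = 25.6 μmol/min.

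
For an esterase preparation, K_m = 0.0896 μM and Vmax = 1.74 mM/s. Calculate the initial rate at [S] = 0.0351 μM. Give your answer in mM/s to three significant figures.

0.490 mM/s

v = Vmax·[S]/(Km + [S]) = 1.74 × 0.0351 / (0.0896 + 0.0351)
  = 0.06107 / 0.1247 = 0.490 mM/s.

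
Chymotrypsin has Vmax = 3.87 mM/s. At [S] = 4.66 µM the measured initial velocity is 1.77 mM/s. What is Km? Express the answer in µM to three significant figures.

5.53 µM

From v = Vmax[S]/(Km+[S]), Km = [S](Vmax − v)/v.
Km = 4.66 × (3.87 − 1.77) / 1.77 = 9.786/1.77 = 5.53 µM.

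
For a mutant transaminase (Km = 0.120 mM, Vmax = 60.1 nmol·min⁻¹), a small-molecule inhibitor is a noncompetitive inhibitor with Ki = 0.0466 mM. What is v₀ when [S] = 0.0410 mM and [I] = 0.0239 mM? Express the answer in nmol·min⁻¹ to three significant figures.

With α = 1 + [I]/Ki = 1 + 0.0239/0.0466 = 1.513, the noncompetitive rate law is v = (Vmax/α)·[S] / (Km + [S]).
v = (60.1/1.513)×0.0410 / (0.120 + 0.0410) = 1.629/0.1610 = 10.1 nmol·min⁻¹.

10.1 nmol·min⁻¹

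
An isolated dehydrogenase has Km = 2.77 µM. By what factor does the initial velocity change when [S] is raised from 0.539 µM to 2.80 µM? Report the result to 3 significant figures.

3.09

Since Vmax cancels, v₂/v₁ = [S]₂(Km+[S]₁) / [S]₁(Km+[S]₂).
= 2.80×(2.77+0.539) / (0.539×(2.77+2.80)) = 9.265/3.002 = 3.09.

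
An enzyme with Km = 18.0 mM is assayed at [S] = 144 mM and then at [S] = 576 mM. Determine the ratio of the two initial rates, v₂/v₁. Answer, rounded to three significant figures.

1.09

Since Vmax cancels, v₂/v₁ = [S]₂(Km+[S]₁) / [S]₁(Km+[S]₂).
= 576×(18.0+144) / (144×(18.0+576)) = 93310/85540 = 1.09.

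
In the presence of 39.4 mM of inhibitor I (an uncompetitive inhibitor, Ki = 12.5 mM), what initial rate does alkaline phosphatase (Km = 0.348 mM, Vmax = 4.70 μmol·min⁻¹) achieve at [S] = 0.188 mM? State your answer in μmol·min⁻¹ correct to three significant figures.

0.783 μmol·min⁻¹

With α = 1 + [I]/Ki = 1 + 39.4/12.5 = 4.152, the uncompetitive rate law is v = (Vmax/α)·[S] / (Km/α + [S]).
v = (4.70/4.152)×0.188 / (0.348/4.152 + 0.188) = 0.2128/0.2718 = 0.783 μmol·min⁻¹.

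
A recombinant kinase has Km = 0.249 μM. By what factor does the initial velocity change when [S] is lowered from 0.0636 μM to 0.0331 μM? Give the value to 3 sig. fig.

0.577

The fractional saturations are [S]/(Km+[S]) = 0.0636/0.3126 = 0.2035 and 0.0331/0.2821 = 0.1173.
v₂/v₁ is just their ratio: 0.1173/0.2035 = 0.577.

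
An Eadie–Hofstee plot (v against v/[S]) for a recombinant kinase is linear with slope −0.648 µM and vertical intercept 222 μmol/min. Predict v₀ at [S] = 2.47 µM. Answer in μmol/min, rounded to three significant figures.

In the Eadie–Hofstee form v = Vmax − Km·(v/[S]), the slope is −Km and the intercept is Vmax, so Km = 0.648 µM and Vmax = 222 μmol/min.
v = 222 × 2.47/(0.648 + 2.47) = 176 μmol/min.

176 μmol/min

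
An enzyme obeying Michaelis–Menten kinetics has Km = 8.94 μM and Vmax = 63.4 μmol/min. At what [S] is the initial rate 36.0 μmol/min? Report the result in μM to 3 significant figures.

11.7 μM

The required fractional saturation is v/Vmax = 36.0/63.4 = 0.5678.
Then [S]/(Km+[S]) = 0.5678 ⇒ [S] = 8.94 × 0.5678/(1 − 0.5678) = 11.7 μM.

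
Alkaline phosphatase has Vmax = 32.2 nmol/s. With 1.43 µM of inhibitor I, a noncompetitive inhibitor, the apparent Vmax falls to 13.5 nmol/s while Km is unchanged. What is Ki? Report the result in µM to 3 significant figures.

1.03 µM

Noncompetitive: Vmax,app = Vmax/α with α = 1 + [I]/Ki.
α = Vmax/Vmax,app = 32.2/13.5 = 2.385.
Since α = 1 + [I]/Ki, [I]/Ki = 2.385 − 1 = 1.385 and Ki = 1.43/1.385 = 1.03 µM.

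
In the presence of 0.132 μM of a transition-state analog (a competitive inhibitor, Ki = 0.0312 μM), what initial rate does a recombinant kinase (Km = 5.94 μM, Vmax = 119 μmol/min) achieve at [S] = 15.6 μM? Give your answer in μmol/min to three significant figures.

α = 1 + [I]/Ki = 1 + 0.132/0.0312 = 5.231.
For a competitive inhibitor, Vmax is unchanged and the apparent Km becomes α·Km: Km,app = 31.1 μM, Vmax,app = 119 μmol/min.
v = Vmax,app·[S]/(Km,app + [S]) = 119 × 15.6/(31.1 + 15.6) = 39.8 μmol/min.

39.8 μmol/min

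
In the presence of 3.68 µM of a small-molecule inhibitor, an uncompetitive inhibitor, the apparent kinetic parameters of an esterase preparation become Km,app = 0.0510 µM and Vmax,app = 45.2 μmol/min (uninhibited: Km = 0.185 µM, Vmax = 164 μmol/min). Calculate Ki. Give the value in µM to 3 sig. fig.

Uncompetitive: Vmax,app = Vmax/α (and Km,app = Km/α) with α = 1 + [I]/Ki.
α = Vmax/Vmax,app = 164/45.2 = 3.628.
Since α = 1 + [I]/Ki, [I]/Ki = 3.628 − 1 = 2.628 and Ki = 3.68/2.628 = 1.40 µM.

1.40 µM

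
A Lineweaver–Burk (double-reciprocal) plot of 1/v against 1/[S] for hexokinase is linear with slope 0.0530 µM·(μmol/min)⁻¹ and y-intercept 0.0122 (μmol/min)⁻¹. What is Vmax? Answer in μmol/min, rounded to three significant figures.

The y-intercept of a Lineweaver–Burk plot equals 1/Vmax, so Vmax = 1/0.0122 = 82.0 μmol/min.

82.0 μmol/min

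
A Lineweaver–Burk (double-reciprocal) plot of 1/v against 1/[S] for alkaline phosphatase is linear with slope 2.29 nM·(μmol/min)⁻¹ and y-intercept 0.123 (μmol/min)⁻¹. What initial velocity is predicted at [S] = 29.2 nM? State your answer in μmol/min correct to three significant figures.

4.96 μmol/min

The y-intercept is 1/Vmax, so Vmax = 1/0.123 = 8.13 μmol/min.
The slope is Km/Vmax, so Km = 2.29 × 8.13 = 18.6 nM.
Then v = 8.13 × 29.2/(18.6 + 29.2) = 4.96 μmol/min.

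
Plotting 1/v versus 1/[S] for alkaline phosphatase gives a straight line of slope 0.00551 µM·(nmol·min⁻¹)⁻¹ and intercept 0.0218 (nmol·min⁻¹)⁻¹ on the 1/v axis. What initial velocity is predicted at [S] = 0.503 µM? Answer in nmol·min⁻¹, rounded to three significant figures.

The y-intercept is 1/Vmax, so Vmax = 1/0.0218 = 45.9 nmol·min⁻¹.
The slope is Km/Vmax, so Km = 0.00551 × 45.9 = 0.253 µM.
Then v = 45.9 × 0.503/(0.253 + 0.503) = 30.5 nmol·min⁻¹.

30.5 nmol·min⁻¹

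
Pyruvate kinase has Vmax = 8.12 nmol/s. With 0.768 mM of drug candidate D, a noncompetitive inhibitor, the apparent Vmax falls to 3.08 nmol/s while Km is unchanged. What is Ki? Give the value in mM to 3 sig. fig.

0.469 mM

Noncompetitive: Vmax,app = Vmax/α with α = 1 + [I]/Ki.
α = Vmax/Vmax,app = 8.12/3.08 = 2.636.
Since α = 1 + [I]/Ki, [I]/Ki = 2.636 − 1 = 1.636 and Ki = 0.768/1.636 = 0.469 mM.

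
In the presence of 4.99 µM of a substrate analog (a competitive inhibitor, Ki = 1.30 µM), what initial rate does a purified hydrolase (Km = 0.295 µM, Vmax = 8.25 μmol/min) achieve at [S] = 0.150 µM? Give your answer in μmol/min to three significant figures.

0.785 μmol/min

α = 1 + [I]/Ki = 1 + 4.99/1.30 = 4.838.
For a competitive inhibitor, Vmax is unchanged and the apparent Km becomes α·Km: Km,app = 1.43 µM, Vmax,app = 8.25 μmol/min.
v = Vmax,app·[S]/(Km,app + [S]) = 8.25 × 0.150/(1.43 + 0.150) = 0.785 μmol/min.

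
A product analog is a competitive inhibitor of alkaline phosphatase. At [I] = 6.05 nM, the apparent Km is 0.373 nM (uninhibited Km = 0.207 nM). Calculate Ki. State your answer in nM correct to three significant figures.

Competitive: Km,app = α·Km with α = 1 + [I]/Ki.
α = Km,app/Km = 0.373/0.207 = 1.802.
Ki = [I]/(α − 1) = 6.05/0.8019 = 7.54 nM.

7.54 nM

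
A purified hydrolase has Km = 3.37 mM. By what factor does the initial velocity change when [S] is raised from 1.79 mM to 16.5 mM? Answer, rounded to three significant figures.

Since Vmax cancels, v₂/v₁ = [S]₂(Km+[S]₁) / [S]₁(Km+[S]₂).
= 16.5×(3.37+1.79) / (1.79×(3.37+16.5)) = 85.14/35.57 = 2.39.

2.39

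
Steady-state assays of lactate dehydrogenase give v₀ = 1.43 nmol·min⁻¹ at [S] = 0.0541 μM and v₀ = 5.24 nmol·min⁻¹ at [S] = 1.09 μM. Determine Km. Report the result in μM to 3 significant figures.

From v = Vmax[S]/(Km+[S]), each point gives Vmax = v(Km+[S])/[S].
Equating: 1.43(Km+0.0541)/0.0541 = 5.24(Km+1.09)/1.09.
26.43·Km + 1.43 = 4.807·Km + 5.24, so (26.43 − 4.807)·Km = 5.24 − 1.43.
Km = 3.810/21.63 = 0.176 μM; then Vmax = 1.43(0.176+0.0541)/0.0541 = 6.09 nmol·min⁻¹.

0.176 μM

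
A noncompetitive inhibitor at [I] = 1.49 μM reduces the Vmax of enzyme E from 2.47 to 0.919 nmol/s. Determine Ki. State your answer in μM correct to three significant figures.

0.883 μM

Noncompetitive: Vmax,app = Vmax/α with α = 1 + [I]/Ki.
α = Vmax/Vmax,app = 2.47/0.919 = 2.688.
Since α = 1 + [I]/Ki, [I]/Ki = 2.688 − 1 = 1.688 and Ki = 1.49/1.688 = 0.883 μM.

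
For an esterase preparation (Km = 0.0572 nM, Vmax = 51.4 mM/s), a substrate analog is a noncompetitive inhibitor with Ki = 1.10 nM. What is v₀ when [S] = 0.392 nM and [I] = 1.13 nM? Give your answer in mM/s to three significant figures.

22.1 mM/s

With α = 1 + [I]/Ki = 1 + 1.13/1.10 = 2.027, the noncompetitive rate law is v = (Vmax/α)·[S] / (Km + [S]).
v = (51.4/2.027)×0.392 / (0.0572 + 0.392) = 9.939/0.4492 = 22.1 mM/s.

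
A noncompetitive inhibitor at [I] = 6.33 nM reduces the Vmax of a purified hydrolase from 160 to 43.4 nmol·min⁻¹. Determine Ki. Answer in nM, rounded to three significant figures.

2.36 nM

Noncompetitive: Vmax,app = Vmax/α with α = 1 + [I]/Ki.
α = Vmax/Vmax,app = 160/43.4 = 3.687.
Ki = [I]/(α − 1) = 6.33/2.687 = 2.36 nM.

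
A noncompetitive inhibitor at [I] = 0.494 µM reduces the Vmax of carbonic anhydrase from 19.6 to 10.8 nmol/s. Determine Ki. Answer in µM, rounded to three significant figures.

Noncompetitive: Vmax,app = Vmax/α with α = 1 + [I]/Ki.
α = Vmax/Vmax,app = 19.6/10.8 = 1.815.
Ki = [I]/(α − 1) = 0.494/0.8148 = 0.606 µM.

0.606 µM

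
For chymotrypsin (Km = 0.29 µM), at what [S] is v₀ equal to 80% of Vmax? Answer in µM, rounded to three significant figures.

1.16 µM

v/Vmax = [S]/(Km+[S]) = 0.8, so [S] = Km·0.8/(1 − 0.8) = 0.29 × 4.000.
[S] = 1.16 µM.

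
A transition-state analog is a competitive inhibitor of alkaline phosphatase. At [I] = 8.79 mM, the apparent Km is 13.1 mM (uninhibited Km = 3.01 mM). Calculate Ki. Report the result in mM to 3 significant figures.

Competitive: Km,app = α·Km with α = 1 + [I]/Ki.
α = Km,app/Km = 13.1/3.01 = 4.352.
Ki = [I]/(α − 1) = 8.79/3.352 = 2.62 mM.

2.62 mM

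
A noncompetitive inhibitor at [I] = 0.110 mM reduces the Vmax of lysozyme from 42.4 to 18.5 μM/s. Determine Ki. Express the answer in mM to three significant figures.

Noncompetitive: Vmax,app = Vmax/α with α = 1 + [I]/Ki.
α = Vmax/Vmax,app = 42.4/18.5 = 2.292.
Ki = [I]/(α − 1) = 0.110/1.292 = 0.0851 mM.

0.0851 mM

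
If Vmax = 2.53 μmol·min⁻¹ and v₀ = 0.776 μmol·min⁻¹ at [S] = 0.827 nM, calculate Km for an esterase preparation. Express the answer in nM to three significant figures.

1.87 nM

v/Vmax = 0.776/2.53 = 0.3067 = [S]/(Km+[S]).
So Km + [S] = [S]/0.3067 = 2.696 nM, giving Km = 2.696 − 0.827 = 1.87 nM.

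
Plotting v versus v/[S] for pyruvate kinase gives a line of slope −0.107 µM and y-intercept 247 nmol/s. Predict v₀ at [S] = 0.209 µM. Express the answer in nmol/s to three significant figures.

163 nmol/s

In the Eadie–Hofstee form v = Vmax − Km·(v/[S]), the slope is −Km and the intercept is Vmax, so Km = 0.107 µM and Vmax = 247 nmol/s.
v = 247 × 0.209/(0.107 + 0.209) = 163 nmol/s.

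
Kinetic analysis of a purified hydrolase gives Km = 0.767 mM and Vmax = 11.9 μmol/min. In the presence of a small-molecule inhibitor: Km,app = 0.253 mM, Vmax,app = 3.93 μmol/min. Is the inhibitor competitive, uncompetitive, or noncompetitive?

Both Km and Vmax decrease by the same factor (~3.03-fold) — characteristic of uncompetitive inhibition.

uncompetitive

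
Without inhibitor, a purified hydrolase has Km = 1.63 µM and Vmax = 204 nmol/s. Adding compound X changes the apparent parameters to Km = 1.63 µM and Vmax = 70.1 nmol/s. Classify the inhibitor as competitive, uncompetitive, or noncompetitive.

noncompetitive

Vmax decreases (204 → 70.1 nmol/s) while Km is unchanged — pure noncompetitive inhibition.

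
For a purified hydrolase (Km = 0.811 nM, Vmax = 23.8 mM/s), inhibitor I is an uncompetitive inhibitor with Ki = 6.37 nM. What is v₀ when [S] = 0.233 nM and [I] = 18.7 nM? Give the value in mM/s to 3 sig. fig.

α = 1 + [I]/Ki = 1 + 18.7/6.37 = 3.936.
For an uncompetitive inhibitor, both parameters are divided by α, giving Vmax/α and Km/α: Km,app = 0.206 nM, Vmax,app = 6.05 mM/s.
v = Vmax,app·[S]/(Km,app + [S]) = 6.05 × 0.233/(0.206 + 0.233) = 3.21 mM/s.

3.21 mM/s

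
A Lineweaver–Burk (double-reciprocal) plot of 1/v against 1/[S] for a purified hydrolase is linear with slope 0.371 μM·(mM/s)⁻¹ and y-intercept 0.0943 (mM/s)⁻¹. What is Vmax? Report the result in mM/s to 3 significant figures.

The y-intercept of a Lineweaver–Burk plot equals 1/Vmax, so Vmax = 1/0.0943 = 10.6 mM/s.

10.6 mM/s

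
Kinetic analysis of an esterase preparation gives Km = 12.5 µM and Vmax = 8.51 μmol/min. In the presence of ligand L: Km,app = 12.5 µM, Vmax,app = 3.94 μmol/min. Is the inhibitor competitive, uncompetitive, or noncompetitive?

noncompetitive

Vmax decreases (8.51 → 3.94 μmol/min) while Km is unchanged — pure noncompetitive inhibition.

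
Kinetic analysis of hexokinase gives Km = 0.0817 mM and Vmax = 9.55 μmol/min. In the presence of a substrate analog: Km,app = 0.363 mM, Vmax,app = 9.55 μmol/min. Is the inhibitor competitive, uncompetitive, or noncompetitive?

competitive

Km increases (0.0817 → 0.363 mM) while Vmax is unchanged — the hallmark of competitive inhibition.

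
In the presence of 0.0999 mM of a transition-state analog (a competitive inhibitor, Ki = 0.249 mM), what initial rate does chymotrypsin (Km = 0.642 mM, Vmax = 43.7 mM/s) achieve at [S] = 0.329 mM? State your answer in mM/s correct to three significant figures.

α = 1 + [I]/Ki = 1 + 0.0999/0.249 = 1.401.
For a competitive inhibitor, Vmax is unchanged and the apparent Km becomes α·Km: Km,app = 0.900 mM, Vmax,app = 43.7 mM/s.
v = Vmax,app·[S]/(Km,app + [S]) = 43.7 × 0.329/(0.900 + 0.329) = 11.7 mM/s.

11.7 mM/s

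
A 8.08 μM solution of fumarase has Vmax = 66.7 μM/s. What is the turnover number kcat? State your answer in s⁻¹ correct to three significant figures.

kcat = Vmax/[E]total = 66.7 μM/s / 8.08 μM = 8.25 s⁻¹.

8.25 s⁻¹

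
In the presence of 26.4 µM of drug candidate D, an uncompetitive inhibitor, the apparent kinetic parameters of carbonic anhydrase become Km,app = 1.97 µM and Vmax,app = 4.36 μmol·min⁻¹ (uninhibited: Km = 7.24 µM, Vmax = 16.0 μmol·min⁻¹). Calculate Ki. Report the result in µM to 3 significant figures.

Uncompetitive: Vmax,app = Vmax/α (and Km,app = Km/α) with α = 1 + [I]/Ki.
α = Vmax/Vmax,app = 16.0/4.36 = 3.670.
Ki = [I]/(α − 1) = 26.4/2.670 = 9.89 µM.

9.89 µM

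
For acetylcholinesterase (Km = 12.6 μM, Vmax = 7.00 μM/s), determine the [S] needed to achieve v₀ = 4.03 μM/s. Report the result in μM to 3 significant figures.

17.1 μM

The required fractional saturation is v/Vmax = 4.03/7.00 = 0.5757.
Then [S]/(Km+[S]) = 0.5757 ⇒ [S] = 12.6 × 0.5757/(1 − 0.5757) = 17.1 μM.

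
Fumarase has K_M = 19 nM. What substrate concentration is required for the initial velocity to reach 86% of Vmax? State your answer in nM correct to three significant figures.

117 nM

v/Vmax = [S]/(Km+[S]) = 0.86, so [S] = Km·0.86/(1 − 0.86) = 19 × 6.143.
[S] = 117 nM.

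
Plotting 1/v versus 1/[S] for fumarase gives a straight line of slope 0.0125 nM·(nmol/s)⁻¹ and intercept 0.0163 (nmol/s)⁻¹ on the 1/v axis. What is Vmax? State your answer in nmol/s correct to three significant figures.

61.3 nmol/s

The y-intercept of a Lineweaver–Burk plot equals 1/Vmax, so Vmax = 1/0.0163 = 61.3 nmol/s.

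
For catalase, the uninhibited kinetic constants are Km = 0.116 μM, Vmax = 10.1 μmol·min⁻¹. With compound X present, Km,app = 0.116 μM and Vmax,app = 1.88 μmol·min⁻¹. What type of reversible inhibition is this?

noncompetitive

Vmax decreases (10.1 → 1.88 μmol·min⁻¹) while Km is unchanged — pure noncompetitive inhibition.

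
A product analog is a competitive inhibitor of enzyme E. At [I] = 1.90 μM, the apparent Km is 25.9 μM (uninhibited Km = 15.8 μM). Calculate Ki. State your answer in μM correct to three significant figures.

2.97 μM

Competitive: Km,app = α·Km with α = 1 + [I]/Ki.
α = Km,app/Km = 25.9/15.8 = 1.639.
Since α = 1 + [I]/Ki, [I]/Ki = 1.639 − 1 = 0.6392 and Ki = 1.90/0.6392 = 2.97 μM.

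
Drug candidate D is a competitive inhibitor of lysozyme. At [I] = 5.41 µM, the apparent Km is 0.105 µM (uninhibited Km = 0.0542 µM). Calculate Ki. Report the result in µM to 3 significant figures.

Competitive: Km,app = α·Km with α = 1 + [I]/Ki.
α = Km,app/Km = 0.105/0.0542 = 1.937.
Since α = 1 + [I]/Ki, [I]/Ki = 1.937 − 1 = 0.9373 and Ki = 5.41/0.9373 = 5.77 µM.

5.77 µM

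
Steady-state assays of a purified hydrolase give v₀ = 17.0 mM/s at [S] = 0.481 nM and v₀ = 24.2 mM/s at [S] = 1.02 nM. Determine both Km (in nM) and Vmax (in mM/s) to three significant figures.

In reciprocal form, 1/v = (Km/Vmax)·(1/[S]) + 1/Vmax. The two points give (1/[S], 1/v) = (2.079, 0.05882) and (0.9804, 0.04132).
Slope = (0.05882 − 0.04132)/(2.079 − 0.9804) = 0.01593; intercept = 0.05882 − 0.01593×2.079 = 0.02570.
Vmax = 1/intercept = 38.9 mM/s; Km = slope × Vmax = 0.01593 × 38.9 = 0.620 nM.

Km = 0.620 nM; Vmax = 38.9 mM/s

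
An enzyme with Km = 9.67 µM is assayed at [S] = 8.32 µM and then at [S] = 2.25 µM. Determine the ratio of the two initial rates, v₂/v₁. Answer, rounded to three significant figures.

The fractional saturations are [S]/(Km+[S]) = 8.32/17.99 = 0.4625 and 2.25/11.92 = 0.1888.
v₂/v₁ is just their ratio: 0.1888/0.4625 = 0.408.

0.408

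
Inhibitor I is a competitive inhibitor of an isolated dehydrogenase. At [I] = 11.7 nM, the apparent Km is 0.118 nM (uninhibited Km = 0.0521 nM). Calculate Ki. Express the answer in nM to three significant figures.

Competitive: Km,app = α·Km with α = 1 + [I]/Ki.
α = Km,app/Km = 0.118/0.0521 = 2.265.
Since α = 1 + [I]/Ki, [I]/Ki = 2.265 − 1 = 1.265 and Ki = 11.7/1.265 = 9.25 nM.

9.25 nM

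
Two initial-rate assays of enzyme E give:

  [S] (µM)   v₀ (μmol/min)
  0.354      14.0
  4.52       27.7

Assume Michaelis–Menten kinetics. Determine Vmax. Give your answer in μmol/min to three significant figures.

30.2 μmol/min

From v = Vmax[S]/(Km+[S]), each point gives Vmax = v(Km+[S])/[S].
Equating: 14.0(Km+0.354)/0.354 = 27.7(Km+4.52)/4.52.
39.55·Km + 14.0 = 6.128·Km + 27.7, so (39.55 − 6.128)·Km = 27.7 − 14.0.
Km = 13.70/33.42 = 0.410 µM; then Vmax = 14.0(0.410+0.354)/0.354 = 30.2 μmol/min.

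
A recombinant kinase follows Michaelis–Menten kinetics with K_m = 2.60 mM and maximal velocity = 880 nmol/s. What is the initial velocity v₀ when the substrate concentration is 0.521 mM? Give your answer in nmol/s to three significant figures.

147 nmol/s

v = Vmax·[S]/(Km + [S]) = 880 × 0.521 / (2.60 + 0.521)
  = 458.5 / 3.121 = 147 nmol/s.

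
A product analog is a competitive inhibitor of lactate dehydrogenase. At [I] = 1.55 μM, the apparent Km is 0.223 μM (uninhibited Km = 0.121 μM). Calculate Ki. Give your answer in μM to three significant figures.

Competitive: Km,app = α·Km with α = 1 + [I]/Ki.
α = Km,app/Km = 0.223/0.121 = 1.843.
Ki = [I]/(α − 1) = 1.55/0.8430 = 1.84 μM.

1.84 μM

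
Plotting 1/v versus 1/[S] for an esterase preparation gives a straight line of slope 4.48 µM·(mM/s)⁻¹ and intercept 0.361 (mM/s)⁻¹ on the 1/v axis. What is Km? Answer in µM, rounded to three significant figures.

y-intercept = 1/Vmax ⇒ Vmax = 2.77 mM/s; slope = Km/Vmax ⇒ Km = slope × Vmax.
Km = 4.48 × 2.77 = 12.4 µM.

12.4 µM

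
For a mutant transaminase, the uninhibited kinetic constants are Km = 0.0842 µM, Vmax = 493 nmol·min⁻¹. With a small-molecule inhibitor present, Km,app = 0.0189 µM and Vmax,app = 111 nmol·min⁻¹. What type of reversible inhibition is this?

uncompetitive

Both Km and Vmax decrease by the same factor (~4.45-fold) — characteristic of uncompetitive inhibition.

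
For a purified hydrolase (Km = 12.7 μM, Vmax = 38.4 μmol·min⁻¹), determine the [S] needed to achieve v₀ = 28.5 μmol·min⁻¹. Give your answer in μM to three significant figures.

36.6 μM

The required fractional saturation is v/Vmax = 28.5/38.4 = 0.7422.
Then [S]/(Km+[S]) = 0.7422 ⇒ [S] = 12.7 × 0.7422/(1 − 0.7422) = 36.6 μM.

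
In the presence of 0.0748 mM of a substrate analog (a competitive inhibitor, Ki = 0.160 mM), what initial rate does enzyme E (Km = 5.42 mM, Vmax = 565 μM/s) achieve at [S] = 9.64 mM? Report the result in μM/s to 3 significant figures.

310 μM/s

α = 1 + [I]/Ki = 1 + 0.0748/0.160 = 1.468.
For a competitive inhibitor, Vmax is unchanged and the apparent Km becomes α·Km: Km,app = 7.95 mM, Vmax,app = 565 μM/s.
v = Vmax,app·[S]/(Km,app + [S]) = 565 × 9.64/(7.95 + 9.64) = 310 μM/s.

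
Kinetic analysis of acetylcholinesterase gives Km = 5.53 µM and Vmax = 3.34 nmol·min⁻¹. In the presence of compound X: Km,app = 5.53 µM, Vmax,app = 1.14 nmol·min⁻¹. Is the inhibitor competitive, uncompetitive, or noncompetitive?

noncompetitive

Vmax decreases (3.34 → 1.14 nmol·min⁻¹) while Km is unchanged — pure noncompetitive inhibition.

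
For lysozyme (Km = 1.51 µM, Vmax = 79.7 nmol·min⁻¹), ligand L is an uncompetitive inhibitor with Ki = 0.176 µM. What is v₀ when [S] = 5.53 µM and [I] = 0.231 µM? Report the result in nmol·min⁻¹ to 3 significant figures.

30.8 nmol·min⁻¹

α = 1 + [I]/Ki = 1 + 0.231/0.176 = 2.312.
For an uncompetitive inhibitor, both parameters are divided by α, giving Vmax/α and Km/α: Km,app = 0.653 µM, Vmax,app = 34.5 nmol·min⁻¹.
v = Vmax,app·[S]/(Km,app + [S]) = 34.5 × 5.53/(0.653 + 5.53) = 30.8 nmol·min⁻¹.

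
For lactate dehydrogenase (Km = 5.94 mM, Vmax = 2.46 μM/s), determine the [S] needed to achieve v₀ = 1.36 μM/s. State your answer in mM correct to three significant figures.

Rearranging v = Vmax[S]/(Km+[S]) gives [S] = Km·v/(Vmax − v).
[S] = 5.94 × 1.36 / (2.46 − 1.36) = 8.078/1.100 = 7.34 mM.

7.34 mM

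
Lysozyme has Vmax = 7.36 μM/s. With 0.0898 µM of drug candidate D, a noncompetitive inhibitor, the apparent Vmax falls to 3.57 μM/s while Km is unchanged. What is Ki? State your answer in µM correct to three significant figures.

Noncompetitive: Vmax,app = Vmax/α with α = 1 + [I]/Ki.
α = Vmax/Vmax,app = 7.36/3.57 = 2.062.
Ki = [I]/(α − 1) = 0.0898/1.062 = 0.0846 µM.

0.0846 µM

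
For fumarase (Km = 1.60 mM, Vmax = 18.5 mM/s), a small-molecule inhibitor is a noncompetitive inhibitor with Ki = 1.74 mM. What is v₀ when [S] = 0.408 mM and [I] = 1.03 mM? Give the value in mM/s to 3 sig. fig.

2.36 mM/s

With α = 1 + [I]/Ki = 1 + 1.03/1.74 = 1.592, the noncompetitive rate law is v = (Vmax/α)·[S] / (Km + [S]).
v = (18.5/1.592)×0.408 / (1.60 + 0.408) = 4.741/2.008 = 2.36 mM/s.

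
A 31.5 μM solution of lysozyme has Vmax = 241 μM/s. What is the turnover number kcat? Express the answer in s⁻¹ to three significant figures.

kcat = Vmax/[E]total = 241 μM/s / 31.5 μM = 7.65 s⁻¹.

7.65 s⁻¹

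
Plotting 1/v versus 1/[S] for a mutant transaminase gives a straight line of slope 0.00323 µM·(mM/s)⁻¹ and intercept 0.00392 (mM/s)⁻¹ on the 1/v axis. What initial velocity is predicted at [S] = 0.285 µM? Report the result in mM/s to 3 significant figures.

The y-intercept is 1/Vmax, so Vmax = 1/0.00392 = 255 mM/s.
The slope is Km/Vmax, so Km = 0.00323 × 255 = 0.824 µM.
Then v = 255 × 0.285/(0.824 + 0.285) = 65.6 mM/s.

65.6 mM/s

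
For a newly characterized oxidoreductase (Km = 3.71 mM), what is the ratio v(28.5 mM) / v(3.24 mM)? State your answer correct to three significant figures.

1.90

The fractional saturations are [S]/(Km+[S]) = 3.24/6.950 = 0.4662 and 28.5/32.21 = 0.8848.
v₂/v₁ is just their ratio: 0.8848/0.4662 = 1.90.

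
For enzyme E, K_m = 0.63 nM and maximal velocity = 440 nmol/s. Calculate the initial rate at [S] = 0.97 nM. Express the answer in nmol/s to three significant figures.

[S]/(Km+[S]) = 0.97/1.600 = 0.6062, the fractional saturation.
v = 0.6062 × Vmax = 0.6062 × 440 = 267 nmol/s.

267 nmol/s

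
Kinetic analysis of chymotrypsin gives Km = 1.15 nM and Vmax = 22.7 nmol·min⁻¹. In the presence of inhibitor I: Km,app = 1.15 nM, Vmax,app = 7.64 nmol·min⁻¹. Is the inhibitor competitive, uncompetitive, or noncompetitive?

Vmax decreases (22.7 → 7.64 nmol·min⁻¹) while Km is unchanged — pure noncompetitive inhibition.

noncompetitive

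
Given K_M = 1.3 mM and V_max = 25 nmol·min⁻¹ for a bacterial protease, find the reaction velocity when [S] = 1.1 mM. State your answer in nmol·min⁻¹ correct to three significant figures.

[S]/(Km+[S]) = 1.1/2.400 = 0.4583, the fractional saturation.
v = 0.4583 × Vmax = 0.4583 × 25 = 11.5 nmol·min⁻¹.

11.5 nmol·min⁻¹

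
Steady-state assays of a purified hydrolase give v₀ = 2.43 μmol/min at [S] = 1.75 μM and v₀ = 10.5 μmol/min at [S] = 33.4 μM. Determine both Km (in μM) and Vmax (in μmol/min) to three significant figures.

Km = 7.51 μM; Vmax = 12.9 μmol/min

In reciprocal form, 1/v = (Km/Vmax)·(1/[S]) + 1/Vmax. The two points give (1/[S], 1/v) = (0.5714, 0.4115) and (0.02994, 0.09524).
Slope = (0.4115 − 0.09524)/(0.5714 − 0.02994) = 0.5841; intercept = 0.4115 − 0.5841×0.5714 = 0.07775.
Vmax = 1/intercept = 12.9 μmol/min; Km = slope × Vmax = 0.5841 × 12.9 = 7.51 μM.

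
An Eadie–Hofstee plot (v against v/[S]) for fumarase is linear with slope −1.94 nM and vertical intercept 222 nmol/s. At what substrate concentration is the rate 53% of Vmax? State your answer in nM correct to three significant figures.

The Eadie–Hofstee slope gives Km = 1.94 nM (slope = −Km).
v/Vmax = [S]/(Km+[S]) = 0.53 ⇒ [S] = Km·0.53/(1−0.53) = 1.94 × 1.128 = 2.19 nM.

2.19 nM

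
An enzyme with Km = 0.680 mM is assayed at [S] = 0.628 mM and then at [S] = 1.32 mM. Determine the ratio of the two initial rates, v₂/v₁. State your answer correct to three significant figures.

The fractional saturations are [S]/(Km+[S]) = 0.628/1.308 = 0.4801 and 1.32/2.000 = 0.6600.
v₂/v₁ is just their ratio: 0.6600/0.4801 = 1.37.

1.37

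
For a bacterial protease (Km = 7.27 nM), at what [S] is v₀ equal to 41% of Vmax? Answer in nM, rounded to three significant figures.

5.05 nM

v/Vmax = [S]/(Km+[S]) = 0.41, so [S] = Km·0.41/(1 − 0.41) = 7.27 × 0.6949.
[S] = 5.05 nM.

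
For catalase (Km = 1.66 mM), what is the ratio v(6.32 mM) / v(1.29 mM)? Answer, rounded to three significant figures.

Since Vmax cancels, v₂/v₁ = [S]₂(Km+[S]₁) / [S]₁(Km+[S]₂).
= 6.32×(1.66+1.29) / (1.29×(1.66+6.32)) = 18.64/10.29 = 1.81.

1.81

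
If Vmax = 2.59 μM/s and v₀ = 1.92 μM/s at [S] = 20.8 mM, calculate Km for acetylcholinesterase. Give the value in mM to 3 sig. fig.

7.26 mM

From v = Vmax[S]/(Km+[S]), Km = [S](Vmax − v)/v.
Km = 20.8 × (2.59 − 1.92) / 1.92 = 13.94/1.92 = 7.26 mM.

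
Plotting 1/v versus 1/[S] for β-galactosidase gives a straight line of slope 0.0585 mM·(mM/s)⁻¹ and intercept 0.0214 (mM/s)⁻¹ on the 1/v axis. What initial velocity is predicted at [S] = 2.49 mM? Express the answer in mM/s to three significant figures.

The y-intercept is 1/Vmax, so Vmax = 1/0.0214 = 46.7 mM/s.
The slope is Km/Vmax, so Km = 0.0585 × 46.7 = 2.73 mM.
Then v = 46.7 × 2.49/(2.73 + 2.49) = 22.3 mM/s.

22.3 mM/s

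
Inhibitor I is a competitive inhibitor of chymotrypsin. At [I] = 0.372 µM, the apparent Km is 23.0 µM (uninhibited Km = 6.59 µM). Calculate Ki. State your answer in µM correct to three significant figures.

0.149 µM

Competitive: Km,app = α·Km with α = 1 + [I]/Ki.
α = Km,app/Km = 23.0/6.59 = 3.490.
Since α = 1 + [I]/Ki, [I]/Ki = 3.490 − 1 = 2.490 and Ki = 0.372/2.490 = 0.149 µM.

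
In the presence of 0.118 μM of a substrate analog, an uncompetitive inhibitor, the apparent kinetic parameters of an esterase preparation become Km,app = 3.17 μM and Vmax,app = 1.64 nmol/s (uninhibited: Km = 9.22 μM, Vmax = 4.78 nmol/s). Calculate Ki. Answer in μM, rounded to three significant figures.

Uncompetitive: Vmax,app = Vmax/α (and Km,app = Km/α) with α = 1 + [I]/Ki.
α = Vmax/Vmax,app = 4.78/1.64 = 2.915.
Ki = [I]/(α − 1) = 0.118/1.915 = 0.0616 μM.

0.0616 μM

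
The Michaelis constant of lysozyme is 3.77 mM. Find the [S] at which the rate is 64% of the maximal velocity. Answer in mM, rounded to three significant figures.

6.70 mM

v/Vmax = [S]/(Km+[S]) = 0.64, so [S] = Km·0.64/(1 − 0.64) = 3.77 × 1.778.
[S] = 6.70 mM.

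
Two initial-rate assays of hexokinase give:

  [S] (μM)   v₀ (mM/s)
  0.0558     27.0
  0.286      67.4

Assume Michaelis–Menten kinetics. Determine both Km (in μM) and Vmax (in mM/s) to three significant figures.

Km = 0.163 μM; Vmax = 106 mM/s

In reciprocal form, 1/v = (Km/Vmax)·(1/[S]) + 1/Vmax. The two points give (1/[S], 1/v) = (17.92, 0.03704) and (3.497, 0.01484).
Slope = (0.03704 − 0.01484)/(17.92 − 3.497) = 0.001539; intercept = 0.03704 − 0.001539×17.92 = 0.009456.
Vmax = 1/intercept = 106 mM/s; Km = slope × Vmax = 0.001539 × 106 = 0.163 μM.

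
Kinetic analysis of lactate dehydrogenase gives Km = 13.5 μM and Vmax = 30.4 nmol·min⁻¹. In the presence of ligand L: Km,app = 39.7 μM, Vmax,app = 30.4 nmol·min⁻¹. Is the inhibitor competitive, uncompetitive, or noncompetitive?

Km increases (13.5 → 39.7 μM) while Vmax is unchanged — the hallmark of competitive inhibition.

competitive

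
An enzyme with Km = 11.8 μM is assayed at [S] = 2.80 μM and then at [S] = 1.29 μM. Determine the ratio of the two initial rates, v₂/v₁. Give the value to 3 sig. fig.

Since Vmax cancels, v₂/v₁ = [S]₂(Km+[S]₁) / [S]₁(Km+[S]₂).
= 1.29×(11.8+2.80) / (2.80×(11.8+1.29)) = 18.83/36.65 = 0.514.

0.514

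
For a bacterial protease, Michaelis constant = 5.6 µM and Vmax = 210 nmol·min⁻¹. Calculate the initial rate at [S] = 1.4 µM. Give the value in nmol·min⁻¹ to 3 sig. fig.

v = Vmax·[S]/(Km + [S]) = 210 × 1.4 / (5.6 + 1.4)
  = 294.0 / 7.000 = 42.0 nmol·min⁻¹.

42.0 nmol·min⁻¹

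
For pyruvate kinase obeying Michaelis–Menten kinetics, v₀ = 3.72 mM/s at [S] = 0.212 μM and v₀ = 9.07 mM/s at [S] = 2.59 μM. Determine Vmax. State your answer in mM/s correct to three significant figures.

10.4 mM/s

In reciprocal form, 1/v = (Km/Vmax)·(1/[S]) + 1/Vmax. The two points give (1/[S], 1/v) = (4.717, 0.2688) and (0.3861, 0.1103).
Slope = (0.2688 − 0.1103)/(4.717 − 0.3861) = 0.03661; intercept = 0.2688 − 0.03661×4.717 = 0.09612.
Vmax = 1/intercept = 10.4 mM/s; Km = slope × Vmax = 0.03661 × 10.4 = 0.381 μM.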